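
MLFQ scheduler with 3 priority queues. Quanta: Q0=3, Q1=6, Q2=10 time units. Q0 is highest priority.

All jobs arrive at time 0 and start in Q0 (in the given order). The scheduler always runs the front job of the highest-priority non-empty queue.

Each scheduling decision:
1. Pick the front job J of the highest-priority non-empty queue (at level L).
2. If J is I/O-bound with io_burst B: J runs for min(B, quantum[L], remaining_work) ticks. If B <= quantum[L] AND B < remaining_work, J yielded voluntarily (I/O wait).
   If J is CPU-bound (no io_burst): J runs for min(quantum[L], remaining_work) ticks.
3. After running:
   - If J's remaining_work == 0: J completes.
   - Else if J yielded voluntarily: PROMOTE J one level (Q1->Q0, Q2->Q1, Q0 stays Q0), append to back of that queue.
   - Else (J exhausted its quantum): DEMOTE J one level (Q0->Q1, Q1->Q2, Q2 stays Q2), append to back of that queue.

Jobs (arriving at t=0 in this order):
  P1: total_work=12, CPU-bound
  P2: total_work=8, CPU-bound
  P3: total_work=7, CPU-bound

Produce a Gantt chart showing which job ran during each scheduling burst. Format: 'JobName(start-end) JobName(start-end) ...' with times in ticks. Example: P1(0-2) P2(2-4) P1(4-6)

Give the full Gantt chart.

Answer: P1(0-3) P2(3-6) P3(6-9) P1(9-15) P2(15-20) P3(20-24) P1(24-27)

Derivation:
t=0-3: P1@Q0 runs 3, rem=9, quantum used, demote→Q1. Q0=[P2,P3] Q1=[P1] Q2=[]
t=3-6: P2@Q0 runs 3, rem=5, quantum used, demote→Q1. Q0=[P3] Q1=[P1,P2] Q2=[]
t=6-9: P3@Q0 runs 3, rem=4, quantum used, demote→Q1. Q0=[] Q1=[P1,P2,P3] Q2=[]
t=9-15: P1@Q1 runs 6, rem=3, quantum used, demote→Q2. Q0=[] Q1=[P2,P3] Q2=[P1]
t=15-20: P2@Q1 runs 5, rem=0, completes. Q0=[] Q1=[P3] Q2=[P1]
t=20-24: P3@Q1 runs 4, rem=0, completes. Q0=[] Q1=[] Q2=[P1]
t=24-27: P1@Q2 runs 3, rem=0, completes. Q0=[] Q1=[] Q2=[]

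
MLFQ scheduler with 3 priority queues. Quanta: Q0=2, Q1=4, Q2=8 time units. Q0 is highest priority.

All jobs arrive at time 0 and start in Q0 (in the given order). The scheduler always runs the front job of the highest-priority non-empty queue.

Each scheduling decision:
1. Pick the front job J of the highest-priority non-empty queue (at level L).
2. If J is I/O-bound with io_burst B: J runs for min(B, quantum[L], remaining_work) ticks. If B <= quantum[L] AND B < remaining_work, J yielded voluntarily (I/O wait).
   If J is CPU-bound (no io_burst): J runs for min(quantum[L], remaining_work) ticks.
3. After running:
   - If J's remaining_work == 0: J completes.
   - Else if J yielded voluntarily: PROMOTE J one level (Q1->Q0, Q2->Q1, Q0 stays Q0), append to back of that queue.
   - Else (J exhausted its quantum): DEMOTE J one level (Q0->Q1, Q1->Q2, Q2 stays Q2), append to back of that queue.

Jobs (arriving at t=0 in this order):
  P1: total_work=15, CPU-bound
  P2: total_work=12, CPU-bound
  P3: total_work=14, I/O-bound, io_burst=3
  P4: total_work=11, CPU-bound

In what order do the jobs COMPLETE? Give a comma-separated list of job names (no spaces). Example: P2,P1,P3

t=0-2: P1@Q0 runs 2, rem=13, quantum used, demote→Q1. Q0=[P2,P3,P4] Q1=[P1] Q2=[]
t=2-4: P2@Q0 runs 2, rem=10, quantum used, demote→Q1. Q0=[P3,P4] Q1=[P1,P2] Q2=[]
t=4-6: P3@Q0 runs 2, rem=12, quantum used, demote→Q1. Q0=[P4] Q1=[P1,P2,P3] Q2=[]
t=6-8: P4@Q0 runs 2, rem=9, quantum used, demote→Q1. Q0=[] Q1=[P1,P2,P3,P4] Q2=[]
t=8-12: P1@Q1 runs 4, rem=9, quantum used, demote→Q2. Q0=[] Q1=[P2,P3,P4] Q2=[P1]
t=12-16: P2@Q1 runs 4, rem=6, quantum used, demote→Q2. Q0=[] Q1=[P3,P4] Q2=[P1,P2]
t=16-19: P3@Q1 runs 3, rem=9, I/O yield, promote→Q0. Q0=[P3] Q1=[P4] Q2=[P1,P2]
t=19-21: P3@Q0 runs 2, rem=7, quantum used, demote→Q1. Q0=[] Q1=[P4,P3] Q2=[P1,P2]
t=21-25: P4@Q1 runs 4, rem=5, quantum used, demote→Q2. Q0=[] Q1=[P3] Q2=[P1,P2,P4]
t=25-28: P3@Q1 runs 3, rem=4, I/O yield, promote→Q0. Q0=[P3] Q1=[] Q2=[P1,P2,P4]
t=28-30: P3@Q0 runs 2, rem=2, quantum used, demote→Q1. Q0=[] Q1=[P3] Q2=[P1,P2,P4]
t=30-32: P3@Q1 runs 2, rem=0, completes. Q0=[] Q1=[] Q2=[P1,P2,P4]
t=32-40: P1@Q2 runs 8, rem=1, quantum used, demote→Q2. Q0=[] Q1=[] Q2=[P2,P4,P1]
t=40-46: P2@Q2 runs 6, rem=0, completes. Q0=[] Q1=[] Q2=[P4,P1]
t=46-51: P4@Q2 runs 5, rem=0, completes. Q0=[] Q1=[] Q2=[P1]
t=51-52: P1@Q2 runs 1, rem=0, completes. Q0=[] Q1=[] Q2=[]

Answer: P3,P2,P4,P1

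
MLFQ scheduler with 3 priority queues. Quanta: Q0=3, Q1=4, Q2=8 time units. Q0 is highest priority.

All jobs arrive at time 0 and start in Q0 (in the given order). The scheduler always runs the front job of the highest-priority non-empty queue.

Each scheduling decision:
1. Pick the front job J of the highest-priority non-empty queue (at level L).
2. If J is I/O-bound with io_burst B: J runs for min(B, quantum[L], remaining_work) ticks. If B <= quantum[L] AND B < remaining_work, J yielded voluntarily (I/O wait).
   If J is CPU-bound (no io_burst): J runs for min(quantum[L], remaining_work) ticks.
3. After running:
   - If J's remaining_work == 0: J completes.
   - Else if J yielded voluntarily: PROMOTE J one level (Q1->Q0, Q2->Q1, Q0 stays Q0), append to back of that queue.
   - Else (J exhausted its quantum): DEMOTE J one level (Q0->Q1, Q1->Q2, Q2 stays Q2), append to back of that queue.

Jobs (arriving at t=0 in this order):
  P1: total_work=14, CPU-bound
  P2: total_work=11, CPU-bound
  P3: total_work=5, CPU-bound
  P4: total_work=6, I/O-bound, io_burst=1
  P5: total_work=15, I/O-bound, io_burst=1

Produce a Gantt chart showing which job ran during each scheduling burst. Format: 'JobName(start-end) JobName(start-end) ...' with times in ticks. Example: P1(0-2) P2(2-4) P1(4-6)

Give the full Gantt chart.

Answer: P1(0-3) P2(3-6) P3(6-9) P4(9-10) P5(10-11) P4(11-12) P5(12-13) P4(13-14) P5(14-15) P4(15-16) P5(16-17) P4(17-18) P5(18-19) P4(19-20) P5(20-21) P5(21-22) P5(22-23) P5(23-24) P5(24-25) P5(25-26) P5(26-27) P5(27-28) P5(28-29) P5(29-30) P1(30-34) P2(34-38) P3(38-40) P1(40-47) P2(47-51)

Derivation:
t=0-3: P1@Q0 runs 3, rem=11, quantum used, demote→Q1. Q0=[P2,P3,P4,P5] Q1=[P1] Q2=[]
t=3-6: P2@Q0 runs 3, rem=8, quantum used, demote→Q1. Q0=[P3,P4,P5] Q1=[P1,P2] Q2=[]
t=6-9: P3@Q0 runs 3, rem=2, quantum used, demote→Q1. Q0=[P4,P5] Q1=[P1,P2,P3] Q2=[]
t=9-10: P4@Q0 runs 1, rem=5, I/O yield, promote→Q0. Q0=[P5,P4] Q1=[P1,P2,P3] Q2=[]
t=10-11: P5@Q0 runs 1, rem=14, I/O yield, promote→Q0. Q0=[P4,P5] Q1=[P1,P2,P3] Q2=[]
t=11-12: P4@Q0 runs 1, rem=4, I/O yield, promote→Q0. Q0=[P5,P4] Q1=[P1,P2,P3] Q2=[]
t=12-13: P5@Q0 runs 1, rem=13, I/O yield, promote→Q0. Q0=[P4,P5] Q1=[P1,P2,P3] Q2=[]
t=13-14: P4@Q0 runs 1, rem=3, I/O yield, promote→Q0. Q0=[P5,P4] Q1=[P1,P2,P3] Q2=[]
t=14-15: P5@Q0 runs 1, rem=12, I/O yield, promote→Q0. Q0=[P4,P5] Q1=[P1,P2,P3] Q2=[]
t=15-16: P4@Q0 runs 1, rem=2, I/O yield, promote→Q0. Q0=[P5,P4] Q1=[P1,P2,P3] Q2=[]
t=16-17: P5@Q0 runs 1, rem=11, I/O yield, promote→Q0. Q0=[P4,P5] Q1=[P1,P2,P3] Q2=[]
t=17-18: P4@Q0 runs 1, rem=1, I/O yield, promote→Q0. Q0=[P5,P4] Q1=[P1,P2,P3] Q2=[]
t=18-19: P5@Q0 runs 1, rem=10, I/O yield, promote→Q0. Q0=[P4,P5] Q1=[P1,P2,P3] Q2=[]
t=19-20: P4@Q0 runs 1, rem=0, completes. Q0=[P5] Q1=[P1,P2,P3] Q2=[]
t=20-21: P5@Q0 runs 1, rem=9, I/O yield, promote→Q0. Q0=[P5] Q1=[P1,P2,P3] Q2=[]
t=21-22: P5@Q0 runs 1, rem=8, I/O yield, promote→Q0. Q0=[P5] Q1=[P1,P2,P3] Q2=[]
t=22-23: P5@Q0 runs 1, rem=7, I/O yield, promote→Q0. Q0=[P5] Q1=[P1,P2,P3] Q2=[]
t=23-24: P5@Q0 runs 1, rem=6, I/O yield, promote→Q0. Q0=[P5] Q1=[P1,P2,P3] Q2=[]
t=24-25: P5@Q0 runs 1, rem=5, I/O yield, promote→Q0. Q0=[P5] Q1=[P1,P2,P3] Q2=[]
t=25-26: P5@Q0 runs 1, rem=4, I/O yield, promote→Q0. Q0=[P5] Q1=[P1,P2,P3] Q2=[]
t=26-27: P5@Q0 runs 1, rem=3, I/O yield, promote→Q0. Q0=[P5] Q1=[P1,P2,P3] Q2=[]
t=27-28: P5@Q0 runs 1, rem=2, I/O yield, promote→Q0. Q0=[P5] Q1=[P1,P2,P3] Q2=[]
t=28-29: P5@Q0 runs 1, rem=1, I/O yield, promote→Q0. Q0=[P5] Q1=[P1,P2,P3] Q2=[]
t=29-30: P5@Q0 runs 1, rem=0, completes. Q0=[] Q1=[P1,P2,P3] Q2=[]
t=30-34: P1@Q1 runs 4, rem=7, quantum used, demote→Q2. Q0=[] Q1=[P2,P3] Q2=[P1]
t=34-38: P2@Q1 runs 4, rem=4, quantum used, demote→Q2. Q0=[] Q1=[P3] Q2=[P1,P2]
t=38-40: P3@Q1 runs 2, rem=0, completes. Q0=[] Q1=[] Q2=[P1,P2]
t=40-47: P1@Q2 runs 7, rem=0, completes. Q0=[] Q1=[] Q2=[P2]
t=47-51: P2@Q2 runs 4, rem=0, completes. Q0=[] Q1=[] Q2=[]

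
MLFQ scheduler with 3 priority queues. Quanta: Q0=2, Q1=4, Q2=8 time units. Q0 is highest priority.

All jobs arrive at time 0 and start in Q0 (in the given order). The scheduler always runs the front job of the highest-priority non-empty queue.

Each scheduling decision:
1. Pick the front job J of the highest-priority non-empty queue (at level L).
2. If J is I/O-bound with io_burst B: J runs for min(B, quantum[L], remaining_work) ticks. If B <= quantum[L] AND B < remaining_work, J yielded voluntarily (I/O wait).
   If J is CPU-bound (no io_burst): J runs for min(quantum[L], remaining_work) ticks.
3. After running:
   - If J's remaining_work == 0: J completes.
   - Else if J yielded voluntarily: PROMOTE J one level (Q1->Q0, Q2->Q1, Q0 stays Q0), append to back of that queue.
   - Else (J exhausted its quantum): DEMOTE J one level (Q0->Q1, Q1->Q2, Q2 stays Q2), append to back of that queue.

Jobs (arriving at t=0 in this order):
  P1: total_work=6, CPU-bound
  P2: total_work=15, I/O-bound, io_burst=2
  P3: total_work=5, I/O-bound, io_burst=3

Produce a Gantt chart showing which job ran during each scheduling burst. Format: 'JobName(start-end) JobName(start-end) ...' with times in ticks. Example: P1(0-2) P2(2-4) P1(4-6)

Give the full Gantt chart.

t=0-2: P1@Q0 runs 2, rem=4, quantum used, demote→Q1. Q0=[P2,P3] Q1=[P1] Q2=[]
t=2-4: P2@Q0 runs 2, rem=13, I/O yield, promote→Q0. Q0=[P3,P2] Q1=[P1] Q2=[]
t=4-6: P3@Q0 runs 2, rem=3, quantum used, demote→Q1. Q0=[P2] Q1=[P1,P3] Q2=[]
t=6-8: P2@Q0 runs 2, rem=11, I/O yield, promote→Q0. Q0=[P2] Q1=[P1,P3] Q2=[]
t=8-10: P2@Q0 runs 2, rem=9, I/O yield, promote→Q0. Q0=[P2] Q1=[P1,P3] Q2=[]
t=10-12: P2@Q0 runs 2, rem=7, I/O yield, promote→Q0. Q0=[P2] Q1=[P1,P3] Q2=[]
t=12-14: P2@Q0 runs 2, rem=5, I/O yield, promote→Q0. Q0=[P2] Q1=[P1,P3] Q2=[]
t=14-16: P2@Q0 runs 2, rem=3, I/O yield, promote→Q0. Q0=[P2] Q1=[P1,P3] Q2=[]
t=16-18: P2@Q0 runs 2, rem=1, I/O yield, promote→Q0. Q0=[P2] Q1=[P1,P3] Q2=[]
t=18-19: P2@Q0 runs 1, rem=0, completes. Q0=[] Q1=[P1,P3] Q2=[]
t=19-23: P1@Q1 runs 4, rem=0, completes. Q0=[] Q1=[P3] Q2=[]
t=23-26: P3@Q1 runs 3, rem=0, completes. Q0=[] Q1=[] Q2=[]

Answer: P1(0-2) P2(2-4) P3(4-6) P2(6-8) P2(8-10) P2(10-12) P2(12-14) P2(14-16) P2(16-18) P2(18-19) P1(19-23) P3(23-26)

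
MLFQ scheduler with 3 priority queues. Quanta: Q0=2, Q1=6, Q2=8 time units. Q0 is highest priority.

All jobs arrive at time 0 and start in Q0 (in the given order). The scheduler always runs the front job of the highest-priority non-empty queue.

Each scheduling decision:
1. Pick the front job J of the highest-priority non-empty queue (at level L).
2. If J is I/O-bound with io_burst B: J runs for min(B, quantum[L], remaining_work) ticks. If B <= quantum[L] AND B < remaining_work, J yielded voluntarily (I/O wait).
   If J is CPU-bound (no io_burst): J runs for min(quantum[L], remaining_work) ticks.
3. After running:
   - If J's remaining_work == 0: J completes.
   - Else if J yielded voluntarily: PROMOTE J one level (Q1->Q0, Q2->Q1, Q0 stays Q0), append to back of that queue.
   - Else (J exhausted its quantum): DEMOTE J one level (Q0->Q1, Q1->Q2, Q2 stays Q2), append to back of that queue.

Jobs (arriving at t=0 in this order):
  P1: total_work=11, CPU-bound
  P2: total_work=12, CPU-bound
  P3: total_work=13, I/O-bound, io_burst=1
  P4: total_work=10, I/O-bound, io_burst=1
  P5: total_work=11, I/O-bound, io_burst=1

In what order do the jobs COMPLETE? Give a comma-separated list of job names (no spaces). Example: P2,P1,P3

t=0-2: P1@Q0 runs 2, rem=9, quantum used, demote→Q1. Q0=[P2,P3,P4,P5] Q1=[P1] Q2=[]
t=2-4: P2@Q0 runs 2, rem=10, quantum used, demote→Q1. Q0=[P3,P4,P5] Q1=[P1,P2] Q2=[]
t=4-5: P3@Q0 runs 1, rem=12, I/O yield, promote→Q0. Q0=[P4,P5,P3] Q1=[P1,P2] Q2=[]
t=5-6: P4@Q0 runs 1, rem=9, I/O yield, promote→Q0. Q0=[P5,P3,P4] Q1=[P1,P2] Q2=[]
t=6-7: P5@Q0 runs 1, rem=10, I/O yield, promote→Q0. Q0=[P3,P4,P5] Q1=[P1,P2] Q2=[]
t=7-8: P3@Q0 runs 1, rem=11, I/O yield, promote→Q0. Q0=[P4,P5,P3] Q1=[P1,P2] Q2=[]
t=8-9: P4@Q0 runs 1, rem=8, I/O yield, promote→Q0. Q0=[P5,P3,P4] Q1=[P1,P2] Q2=[]
t=9-10: P5@Q0 runs 1, rem=9, I/O yield, promote→Q0. Q0=[P3,P4,P5] Q1=[P1,P2] Q2=[]
t=10-11: P3@Q0 runs 1, rem=10, I/O yield, promote→Q0. Q0=[P4,P5,P3] Q1=[P1,P2] Q2=[]
t=11-12: P4@Q0 runs 1, rem=7, I/O yield, promote→Q0. Q0=[P5,P3,P4] Q1=[P1,P2] Q2=[]
t=12-13: P5@Q0 runs 1, rem=8, I/O yield, promote→Q0. Q0=[P3,P4,P5] Q1=[P1,P2] Q2=[]
t=13-14: P3@Q0 runs 1, rem=9, I/O yield, promote→Q0. Q0=[P4,P5,P3] Q1=[P1,P2] Q2=[]
t=14-15: P4@Q0 runs 1, rem=6, I/O yield, promote→Q0. Q0=[P5,P3,P4] Q1=[P1,P2] Q2=[]
t=15-16: P5@Q0 runs 1, rem=7, I/O yield, promote→Q0. Q0=[P3,P4,P5] Q1=[P1,P2] Q2=[]
t=16-17: P3@Q0 runs 1, rem=8, I/O yield, promote→Q0. Q0=[P4,P5,P3] Q1=[P1,P2] Q2=[]
t=17-18: P4@Q0 runs 1, rem=5, I/O yield, promote→Q0. Q0=[P5,P3,P4] Q1=[P1,P2] Q2=[]
t=18-19: P5@Q0 runs 1, rem=6, I/O yield, promote→Q0. Q0=[P3,P4,P5] Q1=[P1,P2] Q2=[]
t=19-20: P3@Q0 runs 1, rem=7, I/O yield, promote→Q0. Q0=[P4,P5,P3] Q1=[P1,P2] Q2=[]
t=20-21: P4@Q0 runs 1, rem=4, I/O yield, promote→Q0. Q0=[P5,P3,P4] Q1=[P1,P2] Q2=[]
t=21-22: P5@Q0 runs 1, rem=5, I/O yield, promote→Q0. Q0=[P3,P4,P5] Q1=[P1,P2] Q2=[]
t=22-23: P3@Q0 runs 1, rem=6, I/O yield, promote→Q0. Q0=[P4,P5,P3] Q1=[P1,P2] Q2=[]
t=23-24: P4@Q0 runs 1, rem=3, I/O yield, promote→Q0. Q0=[P5,P3,P4] Q1=[P1,P2] Q2=[]
t=24-25: P5@Q0 runs 1, rem=4, I/O yield, promote→Q0. Q0=[P3,P4,P5] Q1=[P1,P2] Q2=[]
t=25-26: P3@Q0 runs 1, rem=5, I/O yield, promote→Q0. Q0=[P4,P5,P3] Q1=[P1,P2] Q2=[]
t=26-27: P4@Q0 runs 1, rem=2, I/O yield, promote→Q0. Q0=[P5,P3,P4] Q1=[P1,P2] Q2=[]
t=27-28: P5@Q0 runs 1, rem=3, I/O yield, promote→Q0. Q0=[P3,P4,P5] Q1=[P1,P2] Q2=[]
t=28-29: P3@Q0 runs 1, rem=4, I/O yield, promote→Q0. Q0=[P4,P5,P3] Q1=[P1,P2] Q2=[]
t=29-30: P4@Q0 runs 1, rem=1, I/O yield, promote→Q0. Q0=[P5,P3,P4] Q1=[P1,P2] Q2=[]
t=30-31: P5@Q0 runs 1, rem=2, I/O yield, promote→Q0. Q0=[P3,P4,P5] Q1=[P1,P2] Q2=[]
t=31-32: P3@Q0 runs 1, rem=3, I/O yield, promote→Q0. Q0=[P4,P5,P3] Q1=[P1,P2] Q2=[]
t=32-33: P4@Q0 runs 1, rem=0, completes. Q0=[P5,P3] Q1=[P1,P2] Q2=[]
t=33-34: P5@Q0 runs 1, rem=1, I/O yield, promote→Q0. Q0=[P3,P5] Q1=[P1,P2] Q2=[]
t=34-35: P3@Q0 runs 1, rem=2, I/O yield, promote→Q0. Q0=[P5,P3] Q1=[P1,P2] Q2=[]
t=35-36: P5@Q0 runs 1, rem=0, completes. Q0=[P3] Q1=[P1,P2] Q2=[]
t=36-37: P3@Q0 runs 1, rem=1, I/O yield, promote→Q0. Q0=[P3] Q1=[P1,P2] Q2=[]
t=37-38: P3@Q0 runs 1, rem=0, completes. Q0=[] Q1=[P1,P2] Q2=[]
t=38-44: P1@Q1 runs 6, rem=3, quantum used, demote→Q2. Q0=[] Q1=[P2] Q2=[P1]
t=44-50: P2@Q1 runs 6, rem=4, quantum used, demote→Q2. Q0=[] Q1=[] Q2=[P1,P2]
t=50-53: P1@Q2 runs 3, rem=0, completes. Q0=[] Q1=[] Q2=[P2]
t=53-57: P2@Q2 runs 4, rem=0, completes. Q0=[] Q1=[] Q2=[]

Answer: P4,P5,P3,P1,P2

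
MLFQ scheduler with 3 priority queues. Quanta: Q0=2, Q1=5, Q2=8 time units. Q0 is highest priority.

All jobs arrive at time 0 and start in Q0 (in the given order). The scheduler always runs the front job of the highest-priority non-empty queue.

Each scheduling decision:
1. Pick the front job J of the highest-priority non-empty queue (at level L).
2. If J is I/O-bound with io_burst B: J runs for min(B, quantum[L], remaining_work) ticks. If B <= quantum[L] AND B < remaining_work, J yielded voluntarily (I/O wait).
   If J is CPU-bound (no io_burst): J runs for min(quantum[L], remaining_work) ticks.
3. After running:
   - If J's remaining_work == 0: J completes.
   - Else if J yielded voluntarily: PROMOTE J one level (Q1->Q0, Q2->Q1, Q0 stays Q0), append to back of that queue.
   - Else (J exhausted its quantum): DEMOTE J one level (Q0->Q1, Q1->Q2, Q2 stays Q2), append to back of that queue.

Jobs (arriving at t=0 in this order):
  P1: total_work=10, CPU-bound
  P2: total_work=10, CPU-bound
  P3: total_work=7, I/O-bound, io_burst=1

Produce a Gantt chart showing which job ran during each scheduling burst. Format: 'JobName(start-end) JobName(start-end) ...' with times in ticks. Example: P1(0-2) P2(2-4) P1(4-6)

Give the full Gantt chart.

t=0-2: P1@Q0 runs 2, rem=8, quantum used, demote→Q1. Q0=[P2,P3] Q1=[P1] Q2=[]
t=2-4: P2@Q0 runs 2, rem=8, quantum used, demote→Q1. Q0=[P3] Q1=[P1,P2] Q2=[]
t=4-5: P3@Q0 runs 1, rem=6, I/O yield, promote→Q0. Q0=[P3] Q1=[P1,P2] Q2=[]
t=5-6: P3@Q0 runs 1, rem=5, I/O yield, promote→Q0. Q0=[P3] Q1=[P1,P2] Q2=[]
t=6-7: P3@Q0 runs 1, rem=4, I/O yield, promote→Q0. Q0=[P3] Q1=[P1,P2] Q2=[]
t=7-8: P3@Q0 runs 1, rem=3, I/O yield, promote→Q0. Q0=[P3] Q1=[P1,P2] Q2=[]
t=8-9: P3@Q0 runs 1, rem=2, I/O yield, promote→Q0. Q0=[P3] Q1=[P1,P2] Q2=[]
t=9-10: P3@Q0 runs 1, rem=1, I/O yield, promote→Q0. Q0=[P3] Q1=[P1,P2] Q2=[]
t=10-11: P3@Q0 runs 1, rem=0, completes. Q0=[] Q1=[P1,P2] Q2=[]
t=11-16: P1@Q1 runs 5, rem=3, quantum used, demote→Q2. Q0=[] Q1=[P2] Q2=[P1]
t=16-21: P2@Q1 runs 5, rem=3, quantum used, demote→Q2. Q0=[] Q1=[] Q2=[P1,P2]
t=21-24: P1@Q2 runs 3, rem=0, completes. Q0=[] Q1=[] Q2=[P2]
t=24-27: P2@Q2 runs 3, rem=0, completes. Q0=[] Q1=[] Q2=[]

Answer: P1(0-2) P2(2-4) P3(4-5) P3(5-6) P3(6-7) P3(7-8) P3(8-9) P3(9-10) P3(10-11) P1(11-16) P2(16-21) P1(21-24) P2(24-27)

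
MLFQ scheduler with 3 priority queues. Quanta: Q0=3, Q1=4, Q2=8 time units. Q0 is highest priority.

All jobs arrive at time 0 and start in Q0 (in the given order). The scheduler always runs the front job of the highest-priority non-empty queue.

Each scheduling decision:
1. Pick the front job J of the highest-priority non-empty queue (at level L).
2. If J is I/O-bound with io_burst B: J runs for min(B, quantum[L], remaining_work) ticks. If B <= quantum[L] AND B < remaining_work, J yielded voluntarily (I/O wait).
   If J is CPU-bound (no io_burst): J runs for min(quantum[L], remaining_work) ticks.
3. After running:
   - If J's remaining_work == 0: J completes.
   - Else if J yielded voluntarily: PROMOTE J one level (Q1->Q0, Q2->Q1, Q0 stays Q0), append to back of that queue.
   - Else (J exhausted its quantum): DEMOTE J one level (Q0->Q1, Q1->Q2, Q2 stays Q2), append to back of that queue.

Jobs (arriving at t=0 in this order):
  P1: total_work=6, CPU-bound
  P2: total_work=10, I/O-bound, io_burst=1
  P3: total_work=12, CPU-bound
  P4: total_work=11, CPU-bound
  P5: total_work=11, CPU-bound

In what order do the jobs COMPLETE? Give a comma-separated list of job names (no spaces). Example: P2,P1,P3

t=0-3: P1@Q0 runs 3, rem=3, quantum used, demote→Q1. Q0=[P2,P3,P4,P5] Q1=[P1] Q2=[]
t=3-4: P2@Q0 runs 1, rem=9, I/O yield, promote→Q0. Q0=[P3,P4,P5,P2] Q1=[P1] Q2=[]
t=4-7: P3@Q0 runs 3, rem=9, quantum used, demote→Q1. Q0=[P4,P5,P2] Q1=[P1,P3] Q2=[]
t=7-10: P4@Q0 runs 3, rem=8, quantum used, demote→Q1. Q0=[P5,P2] Q1=[P1,P3,P4] Q2=[]
t=10-13: P5@Q0 runs 3, rem=8, quantum used, demote→Q1. Q0=[P2] Q1=[P1,P3,P4,P5] Q2=[]
t=13-14: P2@Q0 runs 1, rem=8, I/O yield, promote→Q0. Q0=[P2] Q1=[P1,P3,P4,P5] Q2=[]
t=14-15: P2@Q0 runs 1, rem=7, I/O yield, promote→Q0. Q0=[P2] Q1=[P1,P3,P4,P5] Q2=[]
t=15-16: P2@Q0 runs 1, rem=6, I/O yield, promote→Q0. Q0=[P2] Q1=[P1,P3,P4,P5] Q2=[]
t=16-17: P2@Q0 runs 1, rem=5, I/O yield, promote→Q0. Q0=[P2] Q1=[P1,P3,P4,P5] Q2=[]
t=17-18: P2@Q0 runs 1, rem=4, I/O yield, promote→Q0. Q0=[P2] Q1=[P1,P3,P4,P5] Q2=[]
t=18-19: P2@Q0 runs 1, rem=3, I/O yield, promote→Q0. Q0=[P2] Q1=[P1,P3,P4,P5] Q2=[]
t=19-20: P2@Q0 runs 1, rem=2, I/O yield, promote→Q0. Q0=[P2] Q1=[P1,P3,P4,P5] Q2=[]
t=20-21: P2@Q0 runs 1, rem=1, I/O yield, promote→Q0. Q0=[P2] Q1=[P1,P3,P4,P5] Q2=[]
t=21-22: P2@Q0 runs 1, rem=0, completes. Q0=[] Q1=[P1,P3,P4,P5] Q2=[]
t=22-25: P1@Q1 runs 3, rem=0, completes. Q0=[] Q1=[P3,P4,P5] Q2=[]
t=25-29: P3@Q1 runs 4, rem=5, quantum used, demote→Q2. Q0=[] Q1=[P4,P5] Q2=[P3]
t=29-33: P4@Q1 runs 4, rem=4, quantum used, demote→Q2. Q0=[] Q1=[P5] Q2=[P3,P4]
t=33-37: P5@Q1 runs 4, rem=4, quantum used, demote→Q2. Q0=[] Q1=[] Q2=[P3,P4,P5]
t=37-42: P3@Q2 runs 5, rem=0, completes. Q0=[] Q1=[] Q2=[P4,P5]
t=42-46: P4@Q2 runs 4, rem=0, completes. Q0=[] Q1=[] Q2=[P5]
t=46-50: P5@Q2 runs 4, rem=0, completes. Q0=[] Q1=[] Q2=[]

Answer: P2,P1,P3,P4,P5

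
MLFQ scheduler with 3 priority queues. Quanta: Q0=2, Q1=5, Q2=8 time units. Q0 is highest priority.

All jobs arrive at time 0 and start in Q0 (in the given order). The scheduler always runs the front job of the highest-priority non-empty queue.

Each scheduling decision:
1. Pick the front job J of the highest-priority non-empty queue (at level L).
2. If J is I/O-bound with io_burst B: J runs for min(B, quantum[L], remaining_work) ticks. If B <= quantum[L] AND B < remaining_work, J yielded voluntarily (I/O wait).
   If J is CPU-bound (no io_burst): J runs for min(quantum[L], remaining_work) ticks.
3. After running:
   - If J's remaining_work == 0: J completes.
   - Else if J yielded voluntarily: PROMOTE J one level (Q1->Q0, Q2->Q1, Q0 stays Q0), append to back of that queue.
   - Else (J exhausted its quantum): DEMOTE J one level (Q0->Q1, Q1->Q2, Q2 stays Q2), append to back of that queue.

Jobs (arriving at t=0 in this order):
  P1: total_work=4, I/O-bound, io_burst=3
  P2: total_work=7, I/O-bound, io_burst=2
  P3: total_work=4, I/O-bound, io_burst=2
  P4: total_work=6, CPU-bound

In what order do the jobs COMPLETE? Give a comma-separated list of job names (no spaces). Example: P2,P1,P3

Answer: P3,P2,P1,P4

Derivation:
t=0-2: P1@Q0 runs 2, rem=2, quantum used, demote→Q1. Q0=[P2,P3,P4] Q1=[P1] Q2=[]
t=2-4: P2@Q0 runs 2, rem=5, I/O yield, promote→Q0. Q0=[P3,P4,P2] Q1=[P1] Q2=[]
t=4-6: P3@Q0 runs 2, rem=2, I/O yield, promote→Q0. Q0=[P4,P2,P3] Q1=[P1] Q2=[]
t=6-8: P4@Q0 runs 2, rem=4, quantum used, demote→Q1. Q0=[P2,P3] Q1=[P1,P4] Q2=[]
t=8-10: P2@Q0 runs 2, rem=3, I/O yield, promote→Q0. Q0=[P3,P2] Q1=[P1,P4] Q2=[]
t=10-12: P3@Q0 runs 2, rem=0, completes. Q0=[P2] Q1=[P1,P4] Q2=[]
t=12-14: P2@Q0 runs 2, rem=1, I/O yield, promote→Q0. Q0=[P2] Q1=[P1,P4] Q2=[]
t=14-15: P2@Q0 runs 1, rem=0, completes. Q0=[] Q1=[P1,P4] Q2=[]
t=15-17: P1@Q1 runs 2, rem=0, completes. Q0=[] Q1=[P4] Q2=[]
t=17-21: P4@Q1 runs 4, rem=0, completes. Q0=[] Q1=[] Q2=[]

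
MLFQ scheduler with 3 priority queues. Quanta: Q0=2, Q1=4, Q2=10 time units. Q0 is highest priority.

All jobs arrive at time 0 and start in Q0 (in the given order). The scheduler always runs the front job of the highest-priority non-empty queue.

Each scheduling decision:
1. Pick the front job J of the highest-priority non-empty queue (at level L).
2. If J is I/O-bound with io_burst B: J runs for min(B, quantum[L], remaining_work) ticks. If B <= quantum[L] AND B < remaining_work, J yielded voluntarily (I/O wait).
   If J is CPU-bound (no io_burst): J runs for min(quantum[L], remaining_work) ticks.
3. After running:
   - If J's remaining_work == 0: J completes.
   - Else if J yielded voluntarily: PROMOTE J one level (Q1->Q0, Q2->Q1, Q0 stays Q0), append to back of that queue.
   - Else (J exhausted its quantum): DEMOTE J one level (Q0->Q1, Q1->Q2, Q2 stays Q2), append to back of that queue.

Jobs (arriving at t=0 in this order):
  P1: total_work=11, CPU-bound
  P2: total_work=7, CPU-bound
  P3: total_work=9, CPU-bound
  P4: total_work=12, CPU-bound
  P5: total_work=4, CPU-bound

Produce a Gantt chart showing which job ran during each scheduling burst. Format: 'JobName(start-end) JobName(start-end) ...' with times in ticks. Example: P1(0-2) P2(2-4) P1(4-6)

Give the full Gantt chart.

Answer: P1(0-2) P2(2-4) P3(4-6) P4(6-8) P5(8-10) P1(10-14) P2(14-18) P3(18-22) P4(22-26) P5(26-28) P1(28-33) P2(33-34) P3(34-37) P4(37-43)

Derivation:
t=0-2: P1@Q0 runs 2, rem=9, quantum used, demote→Q1. Q0=[P2,P3,P4,P5] Q1=[P1] Q2=[]
t=2-4: P2@Q0 runs 2, rem=5, quantum used, demote→Q1. Q0=[P3,P4,P5] Q1=[P1,P2] Q2=[]
t=4-6: P3@Q0 runs 2, rem=7, quantum used, demote→Q1. Q0=[P4,P5] Q1=[P1,P2,P3] Q2=[]
t=6-8: P4@Q0 runs 2, rem=10, quantum used, demote→Q1. Q0=[P5] Q1=[P1,P2,P3,P4] Q2=[]
t=8-10: P5@Q0 runs 2, rem=2, quantum used, demote→Q1. Q0=[] Q1=[P1,P2,P3,P4,P5] Q2=[]
t=10-14: P1@Q1 runs 4, rem=5, quantum used, demote→Q2. Q0=[] Q1=[P2,P3,P4,P5] Q2=[P1]
t=14-18: P2@Q1 runs 4, rem=1, quantum used, demote→Q2. Q0=[] Q1=[P3,P4,P5] Q2=[P1,P2]
t=18-22: P3@Q1 runs 4, rem=3, quantum used, demote→Q2. Q0=[] Q1=[P4,P5] Q2=[P1,P2,P3]
t=22-26: P4@Q1 runs 4, rem=6, quantum used, demote→Q2. Q0=[] Q1=[P5] Q2=[P1,P2,P3,P4]
t=26-28: P5@Q1 runs 2, rem=0, completes. Q0=[] Q1=[] Q2=[P1,P2,P3,P4]
t=28-33: P1@Q2 runs 5, rem=0, completes. Q0=[] Q1=[] Q2=[P2,P3,P4]
t=33-34: P2@Q2 runs 1, rem=0, completes. Q0=[] Q1=[] Q2=[P3,P4]
t=34-37: P3@Q2 runs 3, rem=0, completes. Q0=[] Q1=[] Q2=[P4]
t=37-43: P4@Q2 runs 6, rem=0, completes. Q0=[] Q1=[] Q2=[]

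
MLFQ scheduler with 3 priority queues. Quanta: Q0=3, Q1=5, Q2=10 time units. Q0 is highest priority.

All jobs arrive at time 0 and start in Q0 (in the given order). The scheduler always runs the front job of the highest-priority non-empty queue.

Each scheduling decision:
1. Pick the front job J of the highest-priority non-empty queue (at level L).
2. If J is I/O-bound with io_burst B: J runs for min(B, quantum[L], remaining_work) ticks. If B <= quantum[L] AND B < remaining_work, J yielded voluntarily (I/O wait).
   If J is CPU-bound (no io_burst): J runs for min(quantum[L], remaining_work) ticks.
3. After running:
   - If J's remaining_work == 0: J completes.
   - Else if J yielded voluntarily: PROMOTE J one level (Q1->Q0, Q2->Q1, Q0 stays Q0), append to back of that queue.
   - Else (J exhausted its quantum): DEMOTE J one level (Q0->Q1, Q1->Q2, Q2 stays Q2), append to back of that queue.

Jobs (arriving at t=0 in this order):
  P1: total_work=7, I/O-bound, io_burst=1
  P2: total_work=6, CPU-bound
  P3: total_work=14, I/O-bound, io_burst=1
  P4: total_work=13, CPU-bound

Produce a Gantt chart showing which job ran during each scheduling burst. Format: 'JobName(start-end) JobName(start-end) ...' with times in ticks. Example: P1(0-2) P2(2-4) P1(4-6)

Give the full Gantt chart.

Answer: P1(0-1) P2(1-4) P3(4-5) P4(5-8) P1(8-9) P3(9-10) P1(10-11) P3(11-12) P1(12-13) P3(13-14) P1(14-15) P3(15-16) P1(16-17) P3(17-18) P1(18-19) P3(19-20) P3(20-21) P3(21-22) P3(22-23) P3(23-24) P3(24-25) P3(25-26) P3(26-27) P2(27-30) P4(30-35) P4(35-40)

Derivation:
t=0-1: P1@Q0 runs 1, rem=6, I/O yield, promote→Q0. Q0=[P2,P3,P4,P1] Q1=[] Q2=[]
t=1-4: P2@Q0 runs 3, rem=3, quantum used, demote→Q1. Q0=[P3,P4,P1] Q1=[P2] Q2=[]
t=4-5: P3@Q0 runs 1, rem=13, I/O yield, promote→Q0. Q0=[P4,P1,P3] Q1=[P2] Q2=[]
t=5-8: P4@Q0 runs 3, rem=10, quantum used, demote→Q1. Q0=[P1,P3] Q1=[P2,P4] Q2=[]
t=8-9: P1@Q0 runs 1, rem=5, I/O yield, promote→Q0. Q0=[P3,P1] Q1=[P2,P4] Q2=[]
t=9-10: P3@Q0 runs 1, rem=12, I/O yield, promote→Q0. Q0=[P1,P3] Q1=[P2,P4] Q2=[]
t=10-11: P1@Q0 runs 1, rem=4, I/O yield, promote→Q0. Q0=[P3,P1] Q1=[P2,P4] Q2=[]
t=11-12: P3@Q0 runs 1, rem=11, I/O yield, promote→Q0. Q0=[P1,P3] Q1=[P2,P4] Q2=[]
t=12-13: P1@Q0 runs 1, rem=3, I/O yield, promote→Q0. Q0=[P3,P1] Q1=[P2,P4] Q2=[]
t=13-14: P3@Q0 runs 1, rem=10, I/O yield, promote→Q0. Q0=[P1,P3] Q1=[P2,P4] Q2=[]
t=14-15: P1@Q0 runs 1, rem=2, I/O yield, promote→Q0. Q0=[P3,P1] Q1=[P2,P4] Q2=[]
t=15-16: P3@Q0 runs 1, rem=9, I/O yield, promote→Q0. Q0=[P1,P3] Q1=[P2,P4] Q2=[]
t=16-17: P1@Q0 runs 1, rem=1, I/O yield, promote→Q0. Q0=[P3,P1] Q1=[P2,P4] Q2=[]
t=17-18: P3@Q0 runs 1, rem=8, I/O yield, promote→Q0. Q0=[P1,P3] Q1=[P2,P4] Q2=[]
t=18-19: P1@Q0 runs 1, rem=0, completes. Q0=[P3] Q1=[P2,P4] Q2=[]
t=19-20: P3@Q0 runs 1, rem=7, I/O yield, promote→Q0. Q0=[P3] Q1=[P2,P4] Q2=[]
t=20-21: P3@Q0 runs 1, rem=6, I/O yield, promote→Q0. Q0=[P3] Q1=[P2,P4] Q2=[]
t=21-22: P3@Q0 runs 1, rem=5, I/O yield, promote→Q0. Q0=[P3] Q1=[P2,P4] Q2=[]
t=22-23: P3@Q0 runs 1, rem=4, I/O yield, promote→Q0. Q0=[P3] Q1=[P2,P4] Q2=[]
t=23-24: P3@Q0 runs 1, rem=3, I/O yield, promote→Q0. Q0=[P3] Q1=[P2,P4] Q2=[]
t=24-25: P3@Q0 runs 1, rem=2, I/O yield, promote→Q0. Q0=[P3] Q1=[P2,P4] Q2=[]
t=25-26: P3@Q0 runs 1, rem=1, I/O yield, promote→Q0. Q0=[P3] Q1=[P2,P4] Q2=[]
t=26-27: P3@Q0 runs 1, rem=0, completes. Q0=[] Q1=[P2,P4] Q2=[]
t=27-30: P2@Q1 runs 3, rem=0, completes. Q0=[] Q1=[P4] Q2=[]
t=30-35: P4@Q1 runs 5, rem=5, quantum used, demote→Q2. Q0=[] Q1=[] Q2=[P4]
t=35-40: P4@Q2 runs 5, rem=0, completes. Q0=[] Q1=[] Q2=[]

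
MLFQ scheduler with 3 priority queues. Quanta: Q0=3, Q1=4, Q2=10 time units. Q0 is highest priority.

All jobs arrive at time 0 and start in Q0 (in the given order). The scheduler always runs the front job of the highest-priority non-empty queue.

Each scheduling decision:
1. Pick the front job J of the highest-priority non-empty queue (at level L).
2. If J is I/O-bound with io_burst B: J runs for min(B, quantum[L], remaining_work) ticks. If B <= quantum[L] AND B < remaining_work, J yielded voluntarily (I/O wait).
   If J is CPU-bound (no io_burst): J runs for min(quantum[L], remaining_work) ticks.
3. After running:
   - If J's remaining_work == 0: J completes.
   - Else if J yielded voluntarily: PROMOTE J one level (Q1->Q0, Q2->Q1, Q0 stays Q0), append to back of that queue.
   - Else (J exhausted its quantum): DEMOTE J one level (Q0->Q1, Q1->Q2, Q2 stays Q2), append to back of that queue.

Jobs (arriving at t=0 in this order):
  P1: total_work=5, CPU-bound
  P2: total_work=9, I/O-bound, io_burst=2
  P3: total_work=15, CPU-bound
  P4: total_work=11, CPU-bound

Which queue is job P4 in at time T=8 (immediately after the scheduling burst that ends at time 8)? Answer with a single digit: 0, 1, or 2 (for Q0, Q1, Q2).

t=0-3: P1@Q0 runs 3, rem=2, quantum used, demote→Q1. Q0=[P2,P3,P4] Q1=[P1] Q2=[]
t=3-5: P2@Q0 runs 2, rem=7, I/O yield, promote→Q0. Q0=[P3,P4,P2] Q1=[P1] Q2=[]
t=5-8: P3@Q0 runs 3, rem=12, quantum used, demote→Q1. Q0=[P4,P2] Q1=[P1,P3] Q2=[]
t=8-11: P4@Q0 runs 3, rem=8, quantum used, demote→Q1. Q0=[P2] Q1=[P1,P3,P4] Q2=[]
t=11-13: P2@Q0 runs 2, rem=5, I/O yield, promote→Q0. Q0=[P2] Q1=[P1,P3,P4] Q2=[]
t=13-15: P2@Q0 runs 2, rem=3, I/O yield, promote→Q0. Q0=[P2] Q1=[P1,P3,P4] Q2=[]
t=15-17: P2@Q0 runs 2, rem=1, I/O yield, promote→Q0. Q0=[P2] Q1=[P1,P3,P4] Q2=[]
t=17-18: P2@Q0 runs 1, rem=0, completes. Q0=[] Q1=[P1,P3,P4] Q2=[]
t=18-20: P1@Q1 runs 2, rem=0, completes. Q0=[] Q1=[P3,P4] Q2=[]
t=20-24: P3@Q1 runs 4, rem=8, quantum used, demote→Q2. Q0=[] Q1=[P4] Q2=[P3]
t=24-28: P4@Q1 runs 4, rem=4, quantum used, demote→Q2. Q0=[] Q1=[] Q2=[P3,P4]
t=28-36: P3@Q2 runs 8, rem=0, completes. Q0=[] Q1=[] Q2=[P4]
t=36-40: P4@Q2 runs 4, rem=0, completes. Q0=[] Q1=[] Q2=[]

Answer: 0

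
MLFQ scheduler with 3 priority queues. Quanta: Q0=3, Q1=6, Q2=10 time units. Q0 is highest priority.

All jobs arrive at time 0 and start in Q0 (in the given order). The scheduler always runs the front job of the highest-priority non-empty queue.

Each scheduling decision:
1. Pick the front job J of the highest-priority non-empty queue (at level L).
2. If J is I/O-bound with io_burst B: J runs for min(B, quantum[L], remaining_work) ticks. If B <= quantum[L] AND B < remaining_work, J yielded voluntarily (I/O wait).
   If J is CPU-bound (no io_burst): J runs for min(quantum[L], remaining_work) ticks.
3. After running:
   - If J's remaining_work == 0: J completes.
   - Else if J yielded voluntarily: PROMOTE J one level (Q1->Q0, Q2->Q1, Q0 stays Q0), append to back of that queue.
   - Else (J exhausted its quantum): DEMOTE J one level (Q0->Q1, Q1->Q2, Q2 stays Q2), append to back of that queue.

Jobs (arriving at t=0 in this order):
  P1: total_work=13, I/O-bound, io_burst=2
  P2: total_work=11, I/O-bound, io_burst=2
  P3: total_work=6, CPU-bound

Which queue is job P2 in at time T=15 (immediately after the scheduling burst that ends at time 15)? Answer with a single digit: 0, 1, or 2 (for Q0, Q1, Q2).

Answer: 0

Derivation:
t=0-2: P1@Q0 runs 2, rem=11, I/O yield, promote→Q0. Q0=[P2,P3,P1] Q1=[] Q2=[]
t=2-4: P2@Q0 runs 2, rem=9, I/O yield, promote→Q0. Q0=[P3,P1,P2] Q1=[] Q2=[]
t=4-7: P3@Q0 runs 3, rem=3, quantum used, demote→Q1. Q0=[P1,P2] Q1=[P3] Q2=[]
t=7-9: P1@Q0 runs 2, rem=9, I/O yield, promote→Q0. Q0=[P2,P1] Q1=[P3] Q2=[]
t=9-11: P2@Q0 runs 2, rem=7, I/O yield, promote→Q0. Q0=[P1,P2] Q1=[P3] Q2=[]
t=11-13: P1@Q0 runs 2, rem=7, I/O yield, promote→Q0. Q0=[P2,P1] Q1=[P3] Q2=[]
t=13-15: P2@Q0 runs 2, rem=5, I/O yield, promote→Q0. Q0=[P1,P2] Q1=[P3] Q2=[]
t=15-17: P1@Q0 runs 2, rem=5, I/O yield, promote→Q0. Q0=[P2,P1] Q1=[P3] Q2=[]
t=17-19: P2@Q0 runs 2, rem=3, I/O yield, promote→Q0. Q0=[P1,P2] Q1=[P3] Q2=[]
t=19-21: P1@Q0 runs 2, rem=3, I/O yield, promote→Q0. Q0=[P2,P1] Q1=[P3] Q2=[]
t=21-23: P2@Q0 runs 2, rem=1, I/O yield, promote→Q0. Q0=[P1,P2] Q1=[P3] Q2=[]
t=23-25: P1@Q0 runs 2, rem=1, I/O yield, promote→Q0. Q0=[P2,P1] Q1=[P3] Q2=[]
t=25-26: P2@Q0 runs 1, rem=0, completes. Q0=[P1] Q1=[P3] Q2=[]
t=26-27: P1@Q0 runs 1, rem=0, completes. Q0=[] Q1=[P3] Q2=[]
t=27-30: P3@Q1 runs 3, rem=0, completes. Q0=[] Q1=[] Q2=[]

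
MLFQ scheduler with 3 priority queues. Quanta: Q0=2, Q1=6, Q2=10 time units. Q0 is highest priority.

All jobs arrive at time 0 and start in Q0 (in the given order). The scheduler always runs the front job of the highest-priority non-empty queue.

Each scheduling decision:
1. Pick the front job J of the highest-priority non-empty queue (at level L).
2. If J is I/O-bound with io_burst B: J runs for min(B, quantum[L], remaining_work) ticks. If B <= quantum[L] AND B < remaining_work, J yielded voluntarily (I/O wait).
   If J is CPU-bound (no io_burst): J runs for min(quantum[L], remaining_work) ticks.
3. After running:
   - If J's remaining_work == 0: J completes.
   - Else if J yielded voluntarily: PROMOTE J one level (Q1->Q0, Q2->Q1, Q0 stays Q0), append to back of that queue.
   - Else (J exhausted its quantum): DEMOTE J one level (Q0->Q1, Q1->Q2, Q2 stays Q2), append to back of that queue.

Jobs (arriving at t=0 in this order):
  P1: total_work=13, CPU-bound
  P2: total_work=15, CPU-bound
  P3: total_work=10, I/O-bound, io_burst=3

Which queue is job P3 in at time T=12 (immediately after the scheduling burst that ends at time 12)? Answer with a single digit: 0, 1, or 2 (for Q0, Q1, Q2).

Answer: 1

Derivation:
t=0-2: P1@Q0 runs 2, rem=11, quantum used, demote→Q1. Q0=[P2,P3] Q1=[P1] Q2=[]
t=2-4: P2@Q0 runs 2, rem=13, quantum used, demote→Q1. Q0=[P3] Q1=[P1,P2] Q2=[]
t=4-6: P3@Q0 runs 2, rem=8, quantum used, demote→Q1. Q0=[] Q1=[P1,P2,P3] Q2=[]
t=6-12: P1@Q1 runs 6, rem=5, quantum used, demote→Q2. Q0=[] Q1=[P2,P3] Q2=[P1]
t=12-18: P2@Q1 runs 6, rem=7, quantum used, demote→Q2. Q0=[] Q1=[P3] Q2=[P1,P2]
t=18-21: P3@Q1 runs 3, rem=5, I/O yield, promote→Q0. Q0=[P3] Q1=[] Q2=[P1,P2]
t=21-23: P3@Q0 runs 2, rem=3, quantum used, demote→Q1. Q0=[] Q1=[P3] Q2=[P1,P2]
t=23-26: P3@Q1 runs 3, rem=0, completes. Q0=[] Q1=[] Q2=[P1,P2]
t=26-31: P1@Q2 runs 5, rem=0, completes. Q0=[] Q1=[] Q2=[P2]
t=31-38: P2@Q2 runs 7, rem=0, completes. Q0=[] Q1=[] Q2=[]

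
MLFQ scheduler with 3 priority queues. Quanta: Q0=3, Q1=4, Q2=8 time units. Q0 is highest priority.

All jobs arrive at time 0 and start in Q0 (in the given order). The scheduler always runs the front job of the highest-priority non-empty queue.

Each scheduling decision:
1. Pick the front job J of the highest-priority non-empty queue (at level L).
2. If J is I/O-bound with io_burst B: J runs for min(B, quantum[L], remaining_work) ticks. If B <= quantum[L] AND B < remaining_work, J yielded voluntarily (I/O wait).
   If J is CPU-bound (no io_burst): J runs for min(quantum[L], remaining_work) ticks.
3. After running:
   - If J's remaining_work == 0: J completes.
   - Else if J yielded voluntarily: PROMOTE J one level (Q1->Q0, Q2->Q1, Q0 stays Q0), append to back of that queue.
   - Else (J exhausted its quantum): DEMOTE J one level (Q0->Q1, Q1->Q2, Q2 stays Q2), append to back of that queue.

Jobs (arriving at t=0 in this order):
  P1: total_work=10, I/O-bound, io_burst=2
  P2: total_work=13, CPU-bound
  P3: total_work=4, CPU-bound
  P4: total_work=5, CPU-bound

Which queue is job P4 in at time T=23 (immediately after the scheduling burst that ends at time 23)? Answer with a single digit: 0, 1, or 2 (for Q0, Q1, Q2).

t=0-2: P1@Q0 runs 2, rem=8, I/O yield, promote→Q0. Q0=[P2,P3,P4,P1] Q1=[] Q2=[]
t=2-5: P2@Q0 runs 3, rem=10, quantum used, demote→Q1. Q0=[P3,P4,P1] Q1=[P2] Q2=[]
t=5-8: P3@Q0 runs 3, rem=1, quantum used, demote→Q1. Q0=[P4,P1] Q1=[P2,P3] Q2=[]
t=8-11: P4@Q0 runs 3, rem=2, quantum used, demote→Q1. Q0=[P1] Q1=[P2,P3,P4] Q2=[]
t=11-13: P1@Q0 runs 2, rem=6, I/O yield, promote→Q0. Q0=[P1] Q1=[P2,P3,P4] Q2=[]
t=13-15: P1@Q0 runs 2, rem=4, I/O yield, promote→Q0. Q0=[P1] Q1=[P2,P3,P4] Q2=[]
t=15-17: P1@Q0 runs 2, rem=2, I/O yield, promote→Q0. Q0=[P1] Q1=[P2,P3,P4] Q2=[]
t=17-19: P1@Q0 runs 2, rem=0, completes. Q0=[] Q1=[P2,P3,P4] Q2=[]
t=19-23: P2@Q1 runs 4, rem=6, quantum used, demote→Q2. Q0=[] Q1=[P3,P4] Q2=[P2]
t=23-24: P3@Q1 runs 1, rem=0, completes. Q0=[] Q1=[P4] Q2=[P2]
t=24-26: P4@Q1 runs 2, rem=0, completes. Q0=[] Q1=[] Q2=[P2]
t=26-32: P2@Q2 runs 6, rem=0, completes. Q0=[] Q1=[] Q2=[]

Answer: 1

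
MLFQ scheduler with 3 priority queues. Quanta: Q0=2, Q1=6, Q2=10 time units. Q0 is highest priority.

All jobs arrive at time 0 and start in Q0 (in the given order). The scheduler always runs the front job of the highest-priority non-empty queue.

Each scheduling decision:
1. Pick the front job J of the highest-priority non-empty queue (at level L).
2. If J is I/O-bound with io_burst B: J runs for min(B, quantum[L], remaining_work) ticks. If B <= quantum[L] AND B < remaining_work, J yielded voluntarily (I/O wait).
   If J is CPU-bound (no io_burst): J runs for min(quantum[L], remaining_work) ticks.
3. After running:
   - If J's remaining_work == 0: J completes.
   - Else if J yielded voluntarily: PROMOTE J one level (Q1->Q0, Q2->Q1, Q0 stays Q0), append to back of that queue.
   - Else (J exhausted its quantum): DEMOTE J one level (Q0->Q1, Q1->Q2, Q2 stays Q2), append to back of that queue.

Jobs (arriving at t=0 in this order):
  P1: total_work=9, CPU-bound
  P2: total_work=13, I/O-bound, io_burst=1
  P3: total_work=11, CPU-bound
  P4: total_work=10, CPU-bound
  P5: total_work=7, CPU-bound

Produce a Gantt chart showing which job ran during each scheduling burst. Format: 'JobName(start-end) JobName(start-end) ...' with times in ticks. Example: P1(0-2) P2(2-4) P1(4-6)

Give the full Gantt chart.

t=0-2: P1@Q0 runs 2, rem=7, quantum used, demote→Q1. Q0=[P2,P3,P4,P5] Q1=[P1] Q2=[]
t=2-3: P2@Q0 runs 1, rem=12, I/O yield, promote→Q0. Q0=[P3,P4,P5,P2] Q1=[P1] Q2=[]
t=3-5: P3@Q0 runs 2, rem=9, quantum used, demote→Q1. Q0=[P4,P5,P2] Q1=[P1,P3] Q2=[]
t=5-7: P4@Q0 runs 2, rem=8, quantum used, demote→Q1. Q0=[P5,P2] Q1=[P1,P3,P4] Q2=[]
t=7-9: P5@Q0 runs 2, rem=5, quantum used, demote→Q1. Q0=[P2] Q1=[P1,P3,P4,P5] Q2=[]
t=9-10: P2@Q0 runs 1, rem=11, I/O yield, promote→Q0. Q0=[P2] Q1=[P1,P3,P4,P5] Q2=[]
t=10-11: P2@Q0 runs 1, rem=10, I/O yield, promote→Q0. Q0=[P2] Q1=[P1,P3,P4,P5] Q2=[]
t=11-12: P2@Q0 runs 1, rem=9, I/O yield, promote→Q0. Q0=[P2] Q1=[P1,P3,P4,P5] Q2=[]
t=12-13: P2@Q0 runs 1, rem=8, I/O yield, promote→Q0. Q0=[P2] Q1=[P1,P3,P4,P5] Q2=[]
t=13-14: P2@Q0 runs 1, rem=7, I/O yield, promote→Q0. Q0=[P2] Q1=[P1,P3,P4,P5] Q2=[]
t=14-15: P2@Q0 runs 1, rem=6, I/O yield, promote→Q0. Q0=[P2] Q1=[P1,P3,P4,P5] Q2=[]
t=15-16: P2@Q0 runs 1, rem=5, I/O yield, promote→Q0. Q0=[P2] Q1=[P1,P3,P4,P5] Q2=[]
t=16-17: P2@Q0 runs 1, rem=4, I/O yield, promote→Q0. Q0=[P2] Q1=[P1,P3,P4,P5] Q2=[]
t=17-18: P2@Q0 runs 1, rem=3, I/O yield, promote→Q0. Q0=[P2] Q1=[P1,P3,P4,P5] Q2=[]
t=18-19: P2@Q0 runs 1, rem=2, I/O yield, promote→Q0. Q0=[P2] Q1=[P1,P3,P4,P5] Q2=[]
t=19-20: P2@Q0 runs 1, rem=1, I/O yield, promote→Q0. Q0=[P2] Q1=[P1,P3,P4,P5] Q2=[]
t=20-21: P2@Q0 runs 1, rem=0, completes. Q0=[] Q1=[P1,P3,P4,P5] Q2=[]
t=21-27: P1@Q1 runs 6, rem=1, quantum used, demote→Q2. Q0=[] Q1=[P3,P4,P5] Q2=[P1]
t=27-33: P3@Q1 runs 6, rem=3, quantum used, demote→Q2. Q0=[] Q1=[P4,P5] Q2=[P1,P3]
t=33-39: P4@Q1 runs 6, rem=2, quantum used, demote→Q2. Q0=[] Q1=[P5] Q2=[P1,P3,P4]
t=39-44: P5@Q1 runs 5, rem=0, completes. Q0=[] Q1=[] Q2=[P1,P3,P4]
t=44-45: P1@Q2 runs 1, rem=0, completes. Q0=[] Q1=[] Q2=[P3,P4]
t=45-48: P3@Q2 runs 3, rem=0, completes. Q0=[] Q1=[] Q2=[P4]
t=48-50: P4@Q2 runs 2, rem=0, completes. Q0=[] Q1=[] Q2=[]

Answer: P1(0-2) P2(2-3) P3(3-5) P4(5-7) P5(7-9) P2(9-10) P2(10-11) P2(11-12) P2(12-13) P2(13-14) P2(14-15) P2(15-16) P2(16-17) P2(17-18) P2(18-19) P2(19-20) P2(20-21) P1(21-27) P3(27-33) P4(33-39) P5(39-44) P1(44-45) P3(45-48) P4(48-50)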